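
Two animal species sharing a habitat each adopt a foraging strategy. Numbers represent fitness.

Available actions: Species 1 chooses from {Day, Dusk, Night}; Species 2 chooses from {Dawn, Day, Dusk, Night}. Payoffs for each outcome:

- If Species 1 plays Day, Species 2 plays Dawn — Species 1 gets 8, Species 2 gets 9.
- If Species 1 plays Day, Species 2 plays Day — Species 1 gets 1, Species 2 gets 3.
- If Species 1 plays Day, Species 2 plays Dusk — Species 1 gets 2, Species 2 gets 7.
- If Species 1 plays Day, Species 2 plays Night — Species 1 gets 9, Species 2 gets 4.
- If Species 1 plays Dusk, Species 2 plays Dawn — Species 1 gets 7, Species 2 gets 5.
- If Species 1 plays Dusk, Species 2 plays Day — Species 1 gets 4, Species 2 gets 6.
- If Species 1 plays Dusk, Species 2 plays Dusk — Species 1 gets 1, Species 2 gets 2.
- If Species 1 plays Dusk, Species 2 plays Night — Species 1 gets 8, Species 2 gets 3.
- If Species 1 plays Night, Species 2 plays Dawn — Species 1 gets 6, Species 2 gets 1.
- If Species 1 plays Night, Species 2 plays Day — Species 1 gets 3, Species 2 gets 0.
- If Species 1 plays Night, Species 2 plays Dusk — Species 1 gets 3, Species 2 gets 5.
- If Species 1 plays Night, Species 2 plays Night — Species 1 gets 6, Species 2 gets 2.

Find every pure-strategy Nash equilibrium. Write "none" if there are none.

(Day, Dawn): Species 1 gets 8, best alternative 7; Species 2 gets 9, best alternative 7. No profitable deviation — NE.
(Day, Day): Species 1 can switch to Dusk (1 → 4). Not NE.
(Day, Dusk): Species 1 can switch to Night (2 → 3). Not NE.
(Day, Night): Species 2 can switch to Dawn (4 → 9). Not NE.
(Dusk, Dawn): Species 1 can switch to Day (7 → 8). Not NE.
(Dusk, Day): Species 1 gets 4, best alternative 3; Species 2 gets 6, best alternative 5. No profitable deviation — NE.
(Dusk, Dusk): Species 1 can switch to Day (1 → 2). Not NE.
(Dusk, Night): Species 1 can switch to Day (8 → 9). Not NE.
(Night, Dusk): Species 1 gets 3, best alternative 2; Species 2 gets 5, best alternative 2. No profitable deviation — NE.
(The remaining 3 profiles each have a profitable deviation by the same check.)

(Day, Dawn), (Dusk, Day), (Night, Dusk)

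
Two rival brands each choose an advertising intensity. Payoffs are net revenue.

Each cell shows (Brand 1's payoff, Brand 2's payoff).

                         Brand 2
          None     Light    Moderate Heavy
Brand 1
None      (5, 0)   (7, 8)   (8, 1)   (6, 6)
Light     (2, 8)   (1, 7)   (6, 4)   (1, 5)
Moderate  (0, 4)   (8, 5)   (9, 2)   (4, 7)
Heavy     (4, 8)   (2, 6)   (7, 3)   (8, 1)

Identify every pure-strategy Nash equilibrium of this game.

none

Check each profile: it is a Nash equilibrium iff no player can strictly gain by switching unilaterally.
(None, None): Brand 2 can switch to Light (0 → 8). Not NE.
(None, Light): Brand 1 can switch to Moderate (7 → 8). Not NE.
(None, Moderate): Brand 1 can switch to Moderate (8 → 9). Not NE.
(None, Heavy): Brand 1 can switch to Heavy (6 → 8). Not NE.
(Light, None): Brand 1 can switch to None (2 → 5). Not NE.
(Light, Light): Brand 1 can switch to None (1 → 7). Not NE.
(Light, Moderate): Brand 1 can switch to None (6 → 8). Not NE.
(Light, Heavy): Brand 1 can switch to None (1 → 6). Not NE.
(The remaining 8 profiles each have a profitable deviation by the same check.)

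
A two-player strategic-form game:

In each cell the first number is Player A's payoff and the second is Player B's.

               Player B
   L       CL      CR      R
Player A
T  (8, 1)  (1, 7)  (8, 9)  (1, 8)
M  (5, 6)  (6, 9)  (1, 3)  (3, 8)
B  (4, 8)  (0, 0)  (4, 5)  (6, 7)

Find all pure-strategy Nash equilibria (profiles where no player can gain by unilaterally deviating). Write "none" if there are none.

(T, CR), (M, CL)

Player A against L: payoffs 8, 5, 4 → best response T.
Player A against CL: payoffs 1, 6, 0 → best response M.
Player A against CR: payoffs 8, 1, 4 → best response T.
Player A against R: payoffs 1, 3, 6 → best response B.
Player B against T: payoffs 1, 7, 9, 8 → best response CR.
Player B against M: payoffs 6, 9, 3, 8 → best response CL.
Player B against B: payoffs 8, 0, 5, 7 → best response L.
Mutual best responses: (T, CR); (M, CL).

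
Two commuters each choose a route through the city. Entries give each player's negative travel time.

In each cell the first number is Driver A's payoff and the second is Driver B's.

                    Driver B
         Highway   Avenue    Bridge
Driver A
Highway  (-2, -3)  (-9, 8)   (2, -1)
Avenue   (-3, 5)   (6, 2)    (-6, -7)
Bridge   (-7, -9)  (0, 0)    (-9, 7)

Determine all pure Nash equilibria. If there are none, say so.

(Highway, Highway): Driver B can switch to Avenue (-3 → 8). Not NE.
(Highway, Avenue): Driver A can switch to Avenue (-9 → 6). Not NE.
(Highway, Bridge): Driver B can switch to Avenue (-1 → 8). Not NE.
(Avenue, Highway): Driver A can switch to Highway (-3 → -2). Not NE.
(Avenue, Avenue): Driver B can switch to Highway (2 → 5). Not NE.
(Avenue, Bridge): Driver A can switch to Highway (-6 → 2). Not NE.
(The remaining 3 profiles each have a profitable deviation by the same check.)

none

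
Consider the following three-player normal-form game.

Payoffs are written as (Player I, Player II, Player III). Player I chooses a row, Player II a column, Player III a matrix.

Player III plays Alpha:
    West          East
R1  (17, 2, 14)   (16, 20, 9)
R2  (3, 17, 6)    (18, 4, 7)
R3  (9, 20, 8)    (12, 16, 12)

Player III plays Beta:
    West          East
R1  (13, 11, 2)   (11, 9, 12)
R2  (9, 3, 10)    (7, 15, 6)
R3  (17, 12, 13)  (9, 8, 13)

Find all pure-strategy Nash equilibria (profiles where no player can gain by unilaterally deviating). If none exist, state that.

Player I against (West, Alpha): payoffs 17, 3, 9 → best response R1.
Player I against (West, Beta): payoffs 13, 9, 17 → best response R3.
Player I against (East, Alpha): payoffs 16, 18, 12 → best response R2.
Player I against (East, Beta): payoffs 11, 7, 9 → best response R1.
Player II against (R1, Alpha): payoffs 2, 20 → best response East.
Player II against (R1, Beta): payoffs 11, 9 → best response West.
Player II against (R2, Alpha): payoffs 17, 4 → best response West.
Player II against (R2, Beta): payoffs 3, 15 → best response East.
Player II against (R3, Alpha): payoffs 20, 16 → best response West.
Player II against (R3, Beta): payoffs 12, 8 → best response West.
Player III against (R1, West): payoffs 14, 2 → best response Alpha.
Player III against (R1, East): payoffs 9, 12 → best response Beta.
Player III against (R2, West): payoffs 6, 10 → best response Beta.
Player III against (R2, East): payoffs 7, 6 → best response Alpha.
Player III against (R3, West): payoffs 8, 13 → best response Beta.
Player III against (R3, East): payoffs 12, 13 → best response Beta.
Mutual best responses: (R3, West, Beta).

(R3, West, Beta)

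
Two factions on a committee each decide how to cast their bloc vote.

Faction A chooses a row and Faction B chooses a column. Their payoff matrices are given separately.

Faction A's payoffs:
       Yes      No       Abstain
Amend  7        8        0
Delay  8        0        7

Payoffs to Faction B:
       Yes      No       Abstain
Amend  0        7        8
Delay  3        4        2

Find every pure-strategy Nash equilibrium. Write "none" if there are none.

none

Faction A against Yes: payoffs 7, 8 → best response Delay.
Faction A against No: payoffs 8, 0 → best response Amend.
Faction A against Abstain: payoffs 0, 7 → best response Delay.
Faction B against Amend: payoffs 0, 7, 8 → best response Abstain.
Faction B against Delay: payoffs 3, 4, 2 → best response No.
No profile is a mutual best response for all players.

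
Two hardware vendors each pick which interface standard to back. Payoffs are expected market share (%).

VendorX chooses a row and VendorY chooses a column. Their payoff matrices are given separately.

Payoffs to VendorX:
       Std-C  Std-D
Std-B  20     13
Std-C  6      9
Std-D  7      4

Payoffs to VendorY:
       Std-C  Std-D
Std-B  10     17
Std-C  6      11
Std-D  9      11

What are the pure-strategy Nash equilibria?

(Std-B, Std-D)

For each player, find the best response to each opponent profile; mutual best responses are the pure NE.
VendorX against Std-C: payoffs 20, 6, 7 → best response Std-B.
VendorX against Std-D: payoffs 13, 9, 4 → best response Std-B.
VendorY against Std-B: payoffs 10, 17 → best response Std-D.
VendorY against Std-C: payoffs 6, 11 → best response Std-D.
VendorY against Std-D: payoffs 9, 11 → best response Std-D.
Mutual best responses: (Std-B, Std-D).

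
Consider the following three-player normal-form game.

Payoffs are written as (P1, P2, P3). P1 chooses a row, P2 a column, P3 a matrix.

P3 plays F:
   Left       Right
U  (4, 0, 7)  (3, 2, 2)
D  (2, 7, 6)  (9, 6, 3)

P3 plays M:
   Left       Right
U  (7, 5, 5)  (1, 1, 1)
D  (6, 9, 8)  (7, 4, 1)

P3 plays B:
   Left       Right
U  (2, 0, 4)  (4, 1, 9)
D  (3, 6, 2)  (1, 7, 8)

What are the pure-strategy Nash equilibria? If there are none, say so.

(U, Left, F): P2 can switch to Right (0 → 2). Not NE.
(U, Left, M): P3 can switch to F (5 → 7). Not NE.
(U, Left, B): P1 can switch to D (2 → 3). Not NE.
(U, Right, F): P1 can switch to D (3 → 9). Not NE.
(U, Right, M): P1 can switch to D (1 → 7). Not NE.
(U, Right, B): P1 gets 4, best alternative 1; P2 gets 1, best alternative 0; P3 gets 9, best alternative 2. No profitable deviation — NE.
(D, Left, F): P1 can switch to U (2 → 4). Not NE.
(The remaining 5 profiles each have a profitable deviation by the same check.)

The unique pure-strategy Nash equilibrium is (U, Right, B).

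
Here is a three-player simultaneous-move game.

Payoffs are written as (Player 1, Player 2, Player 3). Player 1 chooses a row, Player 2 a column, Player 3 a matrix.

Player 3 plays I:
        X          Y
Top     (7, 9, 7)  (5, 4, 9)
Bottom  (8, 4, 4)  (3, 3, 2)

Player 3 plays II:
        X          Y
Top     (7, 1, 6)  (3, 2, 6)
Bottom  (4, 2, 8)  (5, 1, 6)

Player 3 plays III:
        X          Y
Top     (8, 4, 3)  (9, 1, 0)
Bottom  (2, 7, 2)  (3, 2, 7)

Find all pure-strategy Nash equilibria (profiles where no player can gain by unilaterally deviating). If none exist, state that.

none

For each player, find the best response to each opponent profile; mutual best responses are the pure NE.
Player 1 against (X, I): payoffs 7, 8 → best response Bottom.
Player 1 against (X, II): payoffs 7, 4 → best response Top.
Player 1 against (X, III): payoffs 8, 2 → best response Top.
Player 1 against (Y, I): payoffs 5, 3 → best response Top.
Player 1 against (Y, II): payoffs 3, 5 → best response Bottom.
Player 1 against (Y, III): payoffs 9, 3 → best response Top.
Player 2 against (Top, I): payoffs 9, 4 → best response X.
Player 2 against (Top, II): payoffs 1, 2 → best response Y.
Player 2 against (Top, III): payoffs 4, 1 → best response X.
Player 2 against (Bottom, I): payoffs 4, 3 → best response X.
Player 2 against (Bottom, II): payoffs 2, 1 → best response X.
Player 2 against (Bottom, III): payoffs 7, 2 → best response X.
Player 3 against (Top, X): payoffs 7, 6, 3 → best response I.
Player 3 against (Top, Y): payoffs 9, 6, 0 → best response I.
Player 3 against (Bottom, X): payoffs 4, 8, 2 → best response II.
Player 3 against (Bottom, Y): payoffs 2, 6, 7 → best response III.
No profile is a mutual best response for all players.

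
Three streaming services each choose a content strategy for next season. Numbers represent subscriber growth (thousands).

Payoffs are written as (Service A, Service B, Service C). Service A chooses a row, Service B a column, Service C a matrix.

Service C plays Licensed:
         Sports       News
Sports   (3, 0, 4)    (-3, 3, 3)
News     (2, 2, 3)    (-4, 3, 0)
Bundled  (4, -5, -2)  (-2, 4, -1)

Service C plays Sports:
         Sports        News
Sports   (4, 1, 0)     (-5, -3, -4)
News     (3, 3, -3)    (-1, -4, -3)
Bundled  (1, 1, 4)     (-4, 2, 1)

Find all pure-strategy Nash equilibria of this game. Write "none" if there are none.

There is no pure-strategy Nash equilibrium.

(Sports, Sports, Licensed): Service A can switch to Bundled (3 → 4). Not NE.
(Sports, Sports, Sports): Service C can switch to Licensed (0 → 4). Not NE.
(Sports, News, Licensed): Service A can switch to Bundled (-3 → -2). Not NE.
(Sports, News, Sports): Service A can switch to News (-5 → -1). Not NE.
(News, Sports, Licensed): Service A can switch to Sports (2 → 3). Not NE.
(News, Sports, Sports): Service A can switch to Sports (3 → 4). Not NE.
(The remaining 6 profiles each have a profitable deviation by the same check.)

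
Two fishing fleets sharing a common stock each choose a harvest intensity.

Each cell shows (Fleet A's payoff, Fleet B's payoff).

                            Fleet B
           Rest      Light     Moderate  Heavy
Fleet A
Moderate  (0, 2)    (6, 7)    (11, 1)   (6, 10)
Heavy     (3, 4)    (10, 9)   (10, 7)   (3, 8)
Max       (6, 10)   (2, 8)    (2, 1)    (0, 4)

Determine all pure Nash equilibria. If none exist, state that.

Check each profile: it is a Nash equilibrium iff no player can strictly gain by switching unilaterally.
(Moderate, Rest): Fleet A can switch to Heavy (0 → 3). Not NE.
(Moderate, Light): Fleet A can switch to Heavy (6 → 10). Not NE.
(Moderate, Moderate): Fleet B can switch to Rest (1 → 2). Not NE.
(Moderate, Heavy): Fleet A gets 6, best alternative 3; Fleet B gets 10, best alternative 7. No profitable deviation — NE.
(Heavy, Rest): Fleet A can switch to Max (3 → 6). Not NE.
(Heavy, Light): Fleet A gets 10, best alternative 6; Fleet B gets 9, best alternative 8. No profitable deviation — NE.
(Heavy, Moderate): Fleet A can switch to Moderate (10 → 11). Not NE.
(Heavy, Heavy): Fleet A can switch to Moderate (3 → 6). Not NE.
(Max, Rest): Fleet A gets 6, best alternative 3; Fleet B gets 10, best alternative 8. No profitable deviation — NE.
(Max, Light): Fleet A can switch to Moderate (2 → 6). Not NE.
(Max, Moderate): Fleet A can switch to Moderate (2 → 11). Not NE.
(Max, Heavy): Fleet A can switch to Moderate (0 → 6). Not NE.

The pure Nash equilibria are (Moderate, Heavy) and (Heavy, Light) and (Max, Rest).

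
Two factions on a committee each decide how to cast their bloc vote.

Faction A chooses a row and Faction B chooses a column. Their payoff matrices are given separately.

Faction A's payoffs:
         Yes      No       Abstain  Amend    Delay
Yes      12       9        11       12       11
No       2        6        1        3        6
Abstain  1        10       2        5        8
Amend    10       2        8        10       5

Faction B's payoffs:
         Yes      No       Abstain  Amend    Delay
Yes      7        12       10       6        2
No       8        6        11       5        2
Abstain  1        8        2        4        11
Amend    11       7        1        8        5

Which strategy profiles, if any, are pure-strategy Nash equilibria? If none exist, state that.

none

Faction A against Yes: payoffs 12, 2, 1, 10 → best response Yes.
Faction A against No: payoffs 9, 6, 10, 2 → best response Abstain.
Faction A against Abstain: payoffs 11, 1, 2, 8 → best response Yes.
Faction A against Amend: payoffs 12, 3, 5, 10 → best response Yes.
Faction A against Delay: payoffs 11, 6, 8, 5 → best response Yes.
Faction B against Yes: payoffs 7, 12, 10, 6, 2 → best response No.
Faction B against No: payoffs 8, 6, 11, 5, 2 → best response Abstain.
Faction B against Abstain: payoffs 1, 8, 2, 4, 11 → best response Delay.
Faction B against Amend: payoffs 11, 7, 1, 8, 5 → best response Yes.
No profile is a mutual best response for all players.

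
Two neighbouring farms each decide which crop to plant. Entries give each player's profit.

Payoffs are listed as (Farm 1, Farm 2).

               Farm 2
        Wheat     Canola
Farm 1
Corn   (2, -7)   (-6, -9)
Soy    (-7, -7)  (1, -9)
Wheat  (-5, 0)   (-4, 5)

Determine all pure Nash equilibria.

(Corn, Wheat): Farm 1 gets 2, best alternative -5; Farm 2 gets -7, best alternative -9. No profitable deviation — NE.
(Corn, Canola): Farm 1 can switch to Soy (-6 → 1). Not NE.
(Soy, Wheat): Farm 1 can switch to Corn (-7 → 2). Not NE.
(Soy, Canola): Farm 2 can switch to Wheat (-9 → -7). Not NE.
(Wheat, Wheat): Farm 1 can switch to Corn (-5 → 2). Not NE.
(Wheat, Canola): Farm 1 can switch to Soy (-4 → 1). Not NE.

(Corn, Wheat)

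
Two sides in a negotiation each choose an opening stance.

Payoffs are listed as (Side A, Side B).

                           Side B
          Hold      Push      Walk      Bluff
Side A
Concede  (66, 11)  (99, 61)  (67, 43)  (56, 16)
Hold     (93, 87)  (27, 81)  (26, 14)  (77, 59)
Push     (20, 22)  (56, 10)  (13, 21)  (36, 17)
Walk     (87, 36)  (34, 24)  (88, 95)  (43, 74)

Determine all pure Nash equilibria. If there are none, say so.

Side A against Hold: payoffs 66, 93, 20, 87 → best response Hold.
Side A against Push: payoffs 99, 27, 56, 34 → best response Concede.
Side A against Walk: payoffs 67, 26, 13, 88 → best response Walk.
Side A against Bluff: payoffs 56, 77, 36, 43 → best response Hold.
Side B against Concede: payoffs 11, 61, 43, 16 → best response Push.
Side B against Hold: payoffs 87, 81, 14, 59 → best response Hold.
Side B against Push: payoffs 22, 10, 21, 17 → best response Hold.
Side B against Walk: payoffs 36, 24, 95, 74 → best response Walk.
Mutual best responses: (Concede, Push); (Hold, Hold); (Walk, Walk).

(Concede, Push) and (Hold, Hold) and (Walk, Walk)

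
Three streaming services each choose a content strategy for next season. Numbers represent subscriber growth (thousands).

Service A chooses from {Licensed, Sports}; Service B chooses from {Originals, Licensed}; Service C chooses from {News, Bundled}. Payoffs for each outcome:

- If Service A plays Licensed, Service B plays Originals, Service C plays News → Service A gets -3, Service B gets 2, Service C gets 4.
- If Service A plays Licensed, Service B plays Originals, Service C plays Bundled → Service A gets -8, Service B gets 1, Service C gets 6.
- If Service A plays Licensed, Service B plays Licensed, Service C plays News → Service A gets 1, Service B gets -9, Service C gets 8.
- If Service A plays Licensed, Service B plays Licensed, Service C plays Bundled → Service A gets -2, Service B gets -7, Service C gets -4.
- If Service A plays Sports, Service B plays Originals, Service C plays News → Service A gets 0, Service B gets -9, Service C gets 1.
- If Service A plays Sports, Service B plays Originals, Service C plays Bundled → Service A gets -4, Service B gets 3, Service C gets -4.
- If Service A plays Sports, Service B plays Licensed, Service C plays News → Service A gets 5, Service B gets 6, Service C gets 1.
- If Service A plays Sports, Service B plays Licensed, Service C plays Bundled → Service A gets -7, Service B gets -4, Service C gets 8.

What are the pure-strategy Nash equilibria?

(Licensed, Originals, News): Service A can switch to Sports (-3 → 0). Not NE.
(Licensed, Originals, Bundled): Service A can switch to Sports (-8 → -4). Not NE.
(Licensed, Licensed, News): Service A can switch to Sports (1 → 5). Not NE.
(Licensed, Licensed, Bundled): Service B can switch to Originals (-7 → 1). Not NE.
(Sports, Originals, News): Service B can switch to Licensed (-9 → 6). Not NE.
(Sports, Originals, Bundled): Service C can switch to News (-4 → 1). Not NE.
(Sports, Licensed, News): Service C can switch to Bundled (1 → 8). Not NE.
(Sports, Licensed, Bundled): Service A can switch to Licensed (-7 → -2). Not NE.

There is no pure-strategy Nash equilibrium.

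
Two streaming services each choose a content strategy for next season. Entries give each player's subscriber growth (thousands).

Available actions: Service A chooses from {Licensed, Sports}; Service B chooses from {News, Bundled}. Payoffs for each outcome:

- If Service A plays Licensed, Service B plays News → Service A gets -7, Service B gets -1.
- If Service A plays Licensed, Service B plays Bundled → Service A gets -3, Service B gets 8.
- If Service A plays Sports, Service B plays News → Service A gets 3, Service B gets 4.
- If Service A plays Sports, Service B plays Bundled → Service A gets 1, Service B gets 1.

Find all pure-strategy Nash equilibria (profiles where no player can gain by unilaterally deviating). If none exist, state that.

Mark each player's best response to every combination of opponents' strategies; a profile where every player is best-responding is a pure Nash equilibrium.
Service A against News: payoffs -7, 3 → best response Sports.
Service A against Bundled: payoffs -3, 1 → best response Sports.
Service B against Licensed: payoffs -1, 8 → best response Bundled.
Service B against Sports: payoffs 4, 1 → best response News.
Mutual best responses: (Sports, News).

(Sports, News)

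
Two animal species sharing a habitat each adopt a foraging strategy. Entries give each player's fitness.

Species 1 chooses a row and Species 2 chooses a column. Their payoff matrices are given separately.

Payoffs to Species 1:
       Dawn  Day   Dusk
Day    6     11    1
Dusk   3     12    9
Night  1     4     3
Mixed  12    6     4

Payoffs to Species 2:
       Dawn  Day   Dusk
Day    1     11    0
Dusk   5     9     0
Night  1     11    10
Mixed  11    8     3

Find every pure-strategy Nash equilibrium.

(Dusk, Day), (Mixed, Dawn)

Species 1 against Dawn: payoffs 6, 3, 1, 12 → best response Mixed.
Species 1 against Day: payoffs 11, 12, 4, 6 → best response Dusk.
Species 1 against Dusk: payoffs 1, 9, 3, 4 → best response Dusk.
Species 2 against Day: payoffs 1, 11, 0 → best response Day.
Species 2 against Dusk: payoffs 5, 9, 0 → best response Day.
Species 2 against Night: payoffs 1, 11, 10 → best response Day.
Species 2 against Mixed: payoffs 11, 8, 3 → best response Dawn.
Mutual best responses: (Dusk, Day); (Mixed, Dawn).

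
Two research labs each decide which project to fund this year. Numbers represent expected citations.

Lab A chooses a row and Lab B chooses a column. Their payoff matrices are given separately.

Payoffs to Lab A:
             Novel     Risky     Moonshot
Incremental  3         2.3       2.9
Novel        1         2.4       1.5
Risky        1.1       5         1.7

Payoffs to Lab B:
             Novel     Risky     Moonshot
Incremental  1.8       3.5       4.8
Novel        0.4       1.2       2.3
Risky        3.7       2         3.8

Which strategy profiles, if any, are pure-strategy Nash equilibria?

Lab A against Novel: payoffs 3, 1, 1.1 → best response Incremental.
Lab A against Risky: payoffs 2.3, 2.4, 5 → best response Risky.
Lab A against Moonshot: payoffs 2.9, 1.5, 1.7 → best response Incremental.
Lab B against Incremental: payoffs 1.8, 3.5, 4.8 → best response Moonshot.
Lab B against Novel: payoffs 0.4, 1.2, 2.3 → best response Moonshot.
Lab B against Risky: payoffs 3.7, 2, 3.8 → best response Moonshot.
Mutual best responses: (Incremental, Moonshot).

The unique pure-strategy Nash equilibrium is (Incremental, Moonshot).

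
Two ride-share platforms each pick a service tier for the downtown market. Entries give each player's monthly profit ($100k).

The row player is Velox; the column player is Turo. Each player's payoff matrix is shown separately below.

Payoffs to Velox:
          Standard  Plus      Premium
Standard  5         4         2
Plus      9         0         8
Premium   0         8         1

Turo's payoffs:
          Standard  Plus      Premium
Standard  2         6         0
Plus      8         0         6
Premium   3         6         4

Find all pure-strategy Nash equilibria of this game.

(Standard, Standard): Velox can switch to Plus (5 → 9). Not NE.
(Standard, Plus): Velox can switch to Premium (4 → 8). Not NE.
(Standard, Premium): Velox can switch to Plus (2 → 8). Not NE.
(Plus, Standard): Velox gets 9, best alternative 5; Turo gets 8, best alternative 6. No profitable deviation — NE.
(Plus, Plus): Velox can switch to Standard (0 → 4). Not NE.
(Plus, Premium): Turo can switch to Standard (6 → 8). Not NE.
(Premium, Standard): Velox can switch to Standard (0 → 5). Not NE.
(Premium, Plus): Velox gets 8, best alternative 4; Turo gets 6, best alternative 4. No profitable deviation — NE.
(Premium, Premium): Velox can switch to Standard (1 → 2). Not NE.

(Plus, Standard) and (Premium, Plus)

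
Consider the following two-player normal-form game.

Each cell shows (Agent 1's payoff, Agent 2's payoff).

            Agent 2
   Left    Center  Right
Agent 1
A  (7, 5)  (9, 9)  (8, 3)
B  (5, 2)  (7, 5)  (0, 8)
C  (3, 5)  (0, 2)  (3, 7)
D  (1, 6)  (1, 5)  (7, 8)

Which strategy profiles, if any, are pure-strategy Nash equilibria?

(A, Left): Agent 2 can switch to Center (5 → 9). Not NE.
(A, Center): Agent 1 gets 9, best alternative 7; Agent 2 gets 9, best alternative 5. No profitable deviation — NE.
(A, Right): Agent 2 can switch to Left (3 → 5). Not NE.
(B, Left): Agent 1 can switch to A (5 → 7). Not NE.
(B, Center): Agent 1 can switch to A (7 → 9). Not NE.
(B, Right): Agent 1 can switch to A (0 → 8). Not NE.
(C, Left): Agent 1 can switch to A (3 → 7). Not NE.
(C, Center): Agent 1 can switch to A (0 → 9). Not NE.
(C, Right): Agent 1 can switch to A (3 → 8). Not NE.
(D, Left): Agent 1 can switch to A (1 → 7). Not NE.
(D, Center): Agent 1 can switch to A (1 → 9). Not NE.
(The remaining 1 profile has a profitable deviation by the same check.)

Pure NE: (A, Center)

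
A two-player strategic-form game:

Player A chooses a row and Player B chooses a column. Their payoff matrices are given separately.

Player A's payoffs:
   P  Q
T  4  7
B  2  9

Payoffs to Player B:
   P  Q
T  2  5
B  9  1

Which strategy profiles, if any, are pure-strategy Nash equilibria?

Player A against P: payoffs 4, 2 → best response T.
Player A against Q: payoffs 7, 9 → best response B.
Player B against T: payoffs 2, 5 → best response Q.
Player B against B: payoffs 9, 1 → best response P.
No profile is a mutual best response for all players.

No pure-strategy Nash equilibrium.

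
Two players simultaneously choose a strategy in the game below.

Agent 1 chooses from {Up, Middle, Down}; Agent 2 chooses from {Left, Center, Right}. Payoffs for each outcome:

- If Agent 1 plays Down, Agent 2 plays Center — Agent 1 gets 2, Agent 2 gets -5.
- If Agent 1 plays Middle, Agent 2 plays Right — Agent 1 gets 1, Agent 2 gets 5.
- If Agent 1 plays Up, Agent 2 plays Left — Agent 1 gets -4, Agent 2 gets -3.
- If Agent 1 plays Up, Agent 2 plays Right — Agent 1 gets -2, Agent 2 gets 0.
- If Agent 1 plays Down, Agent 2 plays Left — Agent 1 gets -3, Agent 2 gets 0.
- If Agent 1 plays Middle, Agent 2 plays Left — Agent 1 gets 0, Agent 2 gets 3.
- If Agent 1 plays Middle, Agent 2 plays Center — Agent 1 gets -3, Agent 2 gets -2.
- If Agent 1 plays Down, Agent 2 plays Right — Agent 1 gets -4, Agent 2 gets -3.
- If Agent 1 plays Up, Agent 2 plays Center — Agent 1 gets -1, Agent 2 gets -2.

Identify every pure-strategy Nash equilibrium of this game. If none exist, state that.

Mark each player's best response to every combination of opponents' strategies; a profile where every player is best-responding is a pure Nash equilibrium.
Agent 1 against Left: payoffs -4, 0, -3 → best response Middle.
Agent 1 against Center: payoffs -1, -3, 2 → best response Down.
Agent 1 against Right: payoffs -2, 1, -4 → best response Middle.
Agent 2 against Up: payoffs -3, -2, 0 → best response Right.
Agent 2 against Middle: payoffs 3, -2, 5 → best response Right.
Agent 2 against Down: payoffs 0, -5, -3 → best response Left.
Mutual best responses: (Middle, Right).

Pure NE: (Middle, Right)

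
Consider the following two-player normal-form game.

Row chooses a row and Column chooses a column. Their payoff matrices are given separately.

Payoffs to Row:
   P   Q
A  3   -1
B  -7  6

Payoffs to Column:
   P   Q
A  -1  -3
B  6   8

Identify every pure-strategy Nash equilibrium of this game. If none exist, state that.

The pure Nash equilibria are (A, P) and (B, Q).

(A, P): Row gets 3, best alternative -7; Column gets -1, best alternative -3. No profitable deviation — NE.
(A, Q): Row can switch to B (-1 → 6). Not NE.
(B, P): Row can switch to A (-7 → 3). Not NE.
(B, Q): Row gets 6, best alternative -1; Column gets 8, best alternative 6. No profitable deviation — NE.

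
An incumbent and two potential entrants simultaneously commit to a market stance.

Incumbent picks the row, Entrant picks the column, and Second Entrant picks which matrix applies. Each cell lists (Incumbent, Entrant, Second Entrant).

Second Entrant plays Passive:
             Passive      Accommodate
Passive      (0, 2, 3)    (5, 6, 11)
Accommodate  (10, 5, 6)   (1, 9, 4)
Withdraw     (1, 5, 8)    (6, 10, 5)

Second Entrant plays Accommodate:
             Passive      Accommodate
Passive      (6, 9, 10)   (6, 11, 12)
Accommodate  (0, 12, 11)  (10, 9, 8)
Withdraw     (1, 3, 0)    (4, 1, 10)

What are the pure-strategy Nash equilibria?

none

Incumbent against (Passive, Passive): payoffs 0, 10, 1 → best response Accommodate.
Incumbent against (Passive, Accommodate): payoffs 6, 0, 1 → best response Passive.
Incumbent against (Accommodate, Passive): payoffs 5, 1, 6 → best response Withdraw.
Incumbent against (Accommodate, Accommodate): payoffs 6, 10, 4 → best response Accommodate.
Entrant against (Passive, Passive): payoffs 2, 6 → best response Accommodate.
Entrant against (Passive, Accommodate): payoffs 9, 11 → best response Accommodate.
Entrant against (Accommodate, Passive): payoffs 5, 9 → best response Accommodate.
Entrant against (Accommodate, Accommodate): payoffs 12, 9 → best response Passive.
Entrant against (Withdraw, Passive): payoffs 5, 10 → best response Accommodate.
Entrant against (Withdraw, Accommodate): payoffs 3, 1 → best response Passive.
Second Entrant against (Passive, Passive): payoffs 3, 10 → best response Accommodate.
Second Entrant against (Passive, Accommodate): payoffs 11, 12 → best response Accommodate.
Second Entrant against (Accommodate, Passive): payoffs 6, 11 → best response Accommodate.
Second Entrant against (Accommodate, Accommodate): payoffs 4, 8 → best response Accommodate.
Second Entrant against (Withdraw, Passive): payoffs 8, 0 → best response Passive.
Second Entrant against (Withdraw, Accommodate): payoffs 5, 10 → best response Accommodate.
No profile is a mutual best response for all players.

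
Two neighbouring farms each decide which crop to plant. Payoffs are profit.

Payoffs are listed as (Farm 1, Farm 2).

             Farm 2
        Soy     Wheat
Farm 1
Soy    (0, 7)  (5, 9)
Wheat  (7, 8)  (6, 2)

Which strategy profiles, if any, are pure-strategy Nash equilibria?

Check each profile: it is a Nash equilibrium iff no player can strictly gain by switching unilaterally.
(Soy, Soy): Farm 1 can switch to Wheat (0 → 7). Not NE.
(Soy, Wheat): Farm 1 can switch to Wheat (5 → 6). Not NE.
(Wheat, Soy): Farm 1 gets 7, best alternative 0; Farm 2 gets 8, best alternative 2. No profitable deviation — NE.
(Wheat, Wheat): Farm 2 can switch to Soy (2 → 8). Not NE.

Pure NE: (Wheat, Soy)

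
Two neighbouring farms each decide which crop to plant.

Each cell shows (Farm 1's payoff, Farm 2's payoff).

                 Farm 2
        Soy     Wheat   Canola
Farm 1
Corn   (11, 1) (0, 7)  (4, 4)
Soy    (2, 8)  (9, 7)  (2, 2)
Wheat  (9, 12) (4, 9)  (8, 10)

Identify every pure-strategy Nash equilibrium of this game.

No pure-strategy Nash equilibrium.

For each player, find the best response to each opponent profile; mutual best responses are the pure NE.
Farm 1 against Soy: payoffs 11, 2, 9 → best response Corn.
Farm 1 against Wheat: payoffs 0, 9, 4 → best response Soy.
Farm 1 against Canola: payoffs 4, 2, 8 → best response Wheat.
Farm 2 against Corn: payoffs 1, 7, 4 → best response Wheat.
Farm 2 against Soy: payoffs 8, 7, 2 → best response Soy.
Farm 2 against Wheat: payoffs 12, 9, 10 → best response Soy.
No profile is a mutual best response for all players.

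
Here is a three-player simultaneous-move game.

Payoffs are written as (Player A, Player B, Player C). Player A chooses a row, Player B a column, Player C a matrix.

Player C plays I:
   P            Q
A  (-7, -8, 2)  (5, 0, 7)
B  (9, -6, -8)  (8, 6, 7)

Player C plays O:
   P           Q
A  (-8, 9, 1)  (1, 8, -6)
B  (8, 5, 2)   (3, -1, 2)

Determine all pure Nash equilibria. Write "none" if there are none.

(A, P, I): Player A can switch to B (-7 → 9). Not NE.
(A, P, O): Player A can switch to B (-8 → 8). Not NE.
(A, Q, I): Player A can switch to B (5 → 8). Not NE.
(A, Q, O): Player A can switch to B (1 → 3). Not NE.
(B, P, I): Player B can switch to Q (-6 → 6). Not NE.
(B, P, O): Player A gets 8, best alternative -8; Player B gets 5, best alternative -1; Player C gets 2, best alternative -8. No profitable deviation — NE.
(B, Q, I): Player A gets 8, best alternative 5; Player B gets 6, best alternative -6; Player C gets 7, best alternative 2. No profitable deviation — NE.
(B, Q, O): Player B can switch to P (-1 → 5). Not NE.

(B, P, O), (B, Q, I)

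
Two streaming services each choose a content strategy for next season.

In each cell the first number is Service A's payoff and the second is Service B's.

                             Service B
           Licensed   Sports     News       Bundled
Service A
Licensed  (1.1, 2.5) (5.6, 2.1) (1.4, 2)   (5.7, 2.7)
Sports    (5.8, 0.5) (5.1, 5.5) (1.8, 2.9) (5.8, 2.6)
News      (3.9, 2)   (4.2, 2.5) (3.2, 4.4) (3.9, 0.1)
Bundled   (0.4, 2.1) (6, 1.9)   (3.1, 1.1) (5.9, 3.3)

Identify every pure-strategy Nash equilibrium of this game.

The pure Nash equilibria are (News, News) and (Bundled, Bundled).

Service A against Licensed: payoffs 1.1, 5.8, 3.9, 0.4 → best response Sports.
Service A against Sports: payoffs 5.6, 5.1, 4.2, 6 → best response Bundled.
Service A against News: payoffs 1.4, 1.8, 3.2, 3.1 → best response News.
Service A against Bundled: payoffs 5.7, 5.8, 3.9, 5.9 → best response Bundled.
Service B against Licensed: payoffs 2.5, 2.1, 2, 2.7 → best response Bundled.
Service B against Sports: payoffs 0.5, 5.5, 2.9, 2.6 → best response Sports.
Service B against News: payoffs 2, 2.5, 4.4, 0.1 → best response News.
Service B against Bundled: payoffs 2.1, 1.9, 1.1, 3.3 → best response Bundled.
Mutual best responses: (News, News); (Bundled, Bundled).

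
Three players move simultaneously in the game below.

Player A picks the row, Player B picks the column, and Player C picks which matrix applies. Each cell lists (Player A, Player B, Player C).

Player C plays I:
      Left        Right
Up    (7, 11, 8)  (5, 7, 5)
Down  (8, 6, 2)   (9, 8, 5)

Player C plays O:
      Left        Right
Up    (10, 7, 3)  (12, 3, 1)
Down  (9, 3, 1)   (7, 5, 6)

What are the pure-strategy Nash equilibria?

There is no pure-strategy Nash equilibrium.

Player A against (Left, I): payoffs 7, 8 → best response Down.
Player A against (Left, O): payoffs 10, 9 → best response Up.
Player A against (Right, I): payoffs 5, 9 → best response Down.
Player A against (Right, O): payoffs 12, 7 → best response Up.
Player B against (Up, I): payoffs 11, 7 → best response Left.
Player B against (Up, O): payoffs 7, 3 → best response Left.
Player B against (Down, I): payoffs 6, 8 → best response Right.
Player B against (Down, O): payoffs 3, 5 → best response Right.
Player C against (Up, Left): payoffs 8, 3 → best response I.
Player C against (Up, Right): payoffs 5, 1 → best response I.
Player C against (Down, Left): payoffs 2, 1 → best response I.
Player C against (Down, Right): payoffs 5, 6 → best response O.
No profile is a mutual best response for all players.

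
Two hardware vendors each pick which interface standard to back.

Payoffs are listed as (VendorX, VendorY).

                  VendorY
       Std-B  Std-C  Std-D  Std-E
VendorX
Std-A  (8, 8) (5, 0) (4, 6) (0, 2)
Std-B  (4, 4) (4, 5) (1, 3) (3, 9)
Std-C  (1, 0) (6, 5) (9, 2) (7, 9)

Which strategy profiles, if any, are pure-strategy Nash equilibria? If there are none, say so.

(Std-A, Std-B), (Std-C, Std-E)

Mark each player's best response to every combination of opponents' strategies; a profile where every player is best-responding is a pure Nash equilibrium.
VendorX against Std-B: payoffs 8, 4, 1 → best response Std-A.
VendorX against Std-C: payoffs 5, 4, 6 → best response Std-C.
VendorX against Std-D: payoffs 4, 1, 9 → best response Std-C.
VendorX against Std-E: payoffs 0, 3, 7 → best response Std-C.
VendorY against Std-A: payoffs 8, 0, 6, 2 → best response Std-B.
VendorY against Std-B: payoffs 4, 5, 3, 9 → best response Std-E.
VendorY against Std-C: payoffs 0, 5, 2, 9 → best response Std-E.
Mutual best responses: (Std-A, Std-B); (Std-C, Std-E).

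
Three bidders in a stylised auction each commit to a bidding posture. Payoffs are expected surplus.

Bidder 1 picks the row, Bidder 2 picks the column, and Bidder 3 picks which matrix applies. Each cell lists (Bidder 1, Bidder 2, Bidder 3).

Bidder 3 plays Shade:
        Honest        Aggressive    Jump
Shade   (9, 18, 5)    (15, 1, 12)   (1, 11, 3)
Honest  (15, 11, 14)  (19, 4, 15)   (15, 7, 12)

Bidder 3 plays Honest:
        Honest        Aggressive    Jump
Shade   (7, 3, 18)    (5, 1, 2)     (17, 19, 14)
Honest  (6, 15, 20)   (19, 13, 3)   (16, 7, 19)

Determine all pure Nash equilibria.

Pure NE: (Shade, Jump, Honest)

(Shade, Honest, Shade): Bidder 1 can switch to Honest (9 → 15). Not NE.
(Shade, Honest, Honest): Bidder 2 can switch to Jump (3 → 19). Not NE.
(Shade, Aggressive, Shade): Bidder 1 can switch to Honest (15 → 19). Not NE.
(Shade, Aggressive, Honest): Bidder 1 can switch to Honest (5 → 19). Not NE.
(Shade, Jump, Shade): Bidder 1 can switch to Honest (1 → 15). Not NE.
(Shade, Jump, Honest): Bidder 1 gets 17, best alternative 16; Bidder 2 gets 19, best alternative 3; Bidder 3 gets 14, best alternative 3. No profitable deviation — NE.
(Honest, Honest, Shade): Bidder 3 can switch to Honest (14 → 20). Not NE.
(Honest, Honest, Honest): Bidder 1 can switch to Shade (6 → 7). Not NE.
(Honest, Aggressive, Shade): Bidder 2 can switch to Honest (4 → 11). Not NE.
(The remaining 3 profiles each have a profitable deviation by the same check.)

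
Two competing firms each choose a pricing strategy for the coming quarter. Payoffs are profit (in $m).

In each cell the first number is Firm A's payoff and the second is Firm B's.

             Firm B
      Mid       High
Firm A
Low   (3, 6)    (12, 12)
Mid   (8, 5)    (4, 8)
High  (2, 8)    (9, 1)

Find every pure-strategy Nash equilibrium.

For each player, find the best response to each opponent profile; mutual best responses are the pure NE.
Firm A against Mid: payoffs 3, 8, 2 → best response Mid.
Firm A against High: payoffs 12, 4, 9 → best response Low.
Firm B against Low: payoffs 6, 12 → best response High.
Firm B against Mid: payoffs 5, 8 → best response High.
Firm B against High: payoffs 8, 1 → best response Mid.
Mutual best responses: (Low, High).

(Low, High)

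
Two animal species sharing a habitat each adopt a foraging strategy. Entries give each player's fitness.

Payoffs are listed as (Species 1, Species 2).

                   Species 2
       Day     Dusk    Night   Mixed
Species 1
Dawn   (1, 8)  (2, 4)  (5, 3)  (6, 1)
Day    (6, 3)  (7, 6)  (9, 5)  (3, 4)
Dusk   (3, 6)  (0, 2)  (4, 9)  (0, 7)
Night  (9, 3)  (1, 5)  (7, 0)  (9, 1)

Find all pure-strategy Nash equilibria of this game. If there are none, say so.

The unique pure-strategy Nash equilibrium is (Day, Dusk).

For each strategy profile, look for a profitable unilateral deviation.
(Dawn, Day): Species 1 can switch to Day (1 → 6). Not NE.
(Dawn, Dusk): Species 1 can switch to Day (2 → 7). Not NE.
(Dawn, Night): Species 1 can switch to Day (5 → 9). Not NE.
(Dawn, Mixed): Species 1 can switch to Night (6 → 9). Not NE.
(Day, Day): Species 1 can switch to Night (6 → 9). Not NE.
(Day, Dusk): Species 1 gets 7, best alternative 2; Species 2 gets 6, best alternative 5. No profitable deviation — NE.
(Day, Night): Species 2 can switch to Dusk (5 → 6). Not NE.
(Day, Mixed): Species 1 can switch to Dawn (3 → 6). Not NE.
(Dusk, Day): Species 1 can switch to Day (3 → 6). Not NE.
(The remaining 7 profiles each have a profitable deviation by the same check.)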